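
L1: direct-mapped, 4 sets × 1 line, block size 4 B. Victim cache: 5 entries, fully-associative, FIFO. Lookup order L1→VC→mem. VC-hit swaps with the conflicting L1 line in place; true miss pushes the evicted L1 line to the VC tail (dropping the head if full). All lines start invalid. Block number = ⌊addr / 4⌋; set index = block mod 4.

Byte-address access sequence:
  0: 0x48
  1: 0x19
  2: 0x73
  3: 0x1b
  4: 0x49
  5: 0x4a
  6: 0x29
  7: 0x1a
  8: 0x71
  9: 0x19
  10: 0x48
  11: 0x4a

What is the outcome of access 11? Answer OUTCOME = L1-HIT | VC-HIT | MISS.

  [0] addr=0x48 blk=18 s=2: MISS | VC []
  [1] addr=0x19 blk=6 s=2: MISS | VC [18]
  [2] addr=0x73 blk=28 s=0: MISS | VC [18]
  [3] addr=0x1b blk=6 s=2: L1-HIT | VC [18]
  [4] addr=0x49 blk=18 s=2: VC-HIT | VC [6]
  [5] addr=0x4a blk=18 s=2: L1-HIT | VC [6]
  [6] addr=0x29 blk=10 s=2: MISS | VC [6, 18]
  [7] addr=0x1a blk=6 s=2: VC-HIT | VC [10, 18]
  [8] addr=0x71 blk=28 s=0: L1-HIT | VC [10, 18]
  [9] addr=0x19 blk=6 s=2: L1-HIT | VC [10, 18]
  [10] addr=0x48 blk=18 s=2: VC-HIT | VC [10, 6]
  [11] addr=0x4a blk=18 s=2: L1-HIT | VC [10, 6]

OUTCOME = L1-HIT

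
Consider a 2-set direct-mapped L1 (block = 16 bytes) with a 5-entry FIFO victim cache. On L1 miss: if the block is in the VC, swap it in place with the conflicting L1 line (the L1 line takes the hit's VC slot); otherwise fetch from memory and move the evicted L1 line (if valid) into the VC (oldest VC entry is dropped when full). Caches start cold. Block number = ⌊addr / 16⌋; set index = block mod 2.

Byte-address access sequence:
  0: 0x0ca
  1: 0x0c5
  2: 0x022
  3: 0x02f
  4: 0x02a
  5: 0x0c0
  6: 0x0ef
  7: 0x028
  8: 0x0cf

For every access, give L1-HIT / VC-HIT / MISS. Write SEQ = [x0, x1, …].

  [0] addr=0xca blk=12 s=0: MISS | VC []
  [1] addr=0xc5 blk=12 s=0: L1-HIT | VC []
  [2] addr=0x22 blk=2 s=0: MISS | VC [12]
  [3] addr=0x2f blk=2 s=0: L1-HIT | VC [12]
  [4] addr=0x2a blk=2 s=0: L1-HIT | VC [12]
  [5] addr=0xc0 blk=12 s=0: VC-HIT | VC [2]
  [6] addr=0xef blk=14 s=0: MISS | VC [2, 12]
  [7] addr=0x28 blk=2 s=0: VC-HIT | VC [14, 12]
  [8] addr=0xcf blk=12 s=0: VC-HIT | VC [14, 2]

SEQ = [MISS, L1-HIT, MISS, L1-HIT, L1-HIT, VC-HIT, MISS, VC-HIT, VC-HIT]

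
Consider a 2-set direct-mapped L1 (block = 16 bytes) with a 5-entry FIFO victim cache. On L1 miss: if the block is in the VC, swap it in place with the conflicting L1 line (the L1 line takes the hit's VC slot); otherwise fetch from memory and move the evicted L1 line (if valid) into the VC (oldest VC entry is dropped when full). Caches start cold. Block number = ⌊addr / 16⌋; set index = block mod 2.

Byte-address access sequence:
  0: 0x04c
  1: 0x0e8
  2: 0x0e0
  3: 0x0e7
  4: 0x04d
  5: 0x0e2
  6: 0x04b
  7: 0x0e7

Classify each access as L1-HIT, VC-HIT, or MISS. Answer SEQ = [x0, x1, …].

  [0] addr=0x4c blk=4 s=0: MISS | VC []
  [1] addr=0xe8 blk=14 s=0: MISS | VC [4]
  [2] addr=0xe0 blk=14 s=0: L1-HIT | VC [4]
  [3] addr=0xe7 blk=14 s=0: L1-HIT | VC [4]
  [4] addr=0x4d blk=4 s=0: VC-HIT | VC [14]
  [5] addr=0xe2 blk=14 s=0: VC-HIT | VC [4]
  [6] addr=0x4b blk=4 s=0: VC-HIT | VC [14]
  [7] addr=0xe7 blk=14 s=0: VC-HIT | VC [4]

SEQ = [MISS, MISS, L1-HIT, L1-HIT, VC-HIT, VC-HIT, VC-HIT, VC-HIT]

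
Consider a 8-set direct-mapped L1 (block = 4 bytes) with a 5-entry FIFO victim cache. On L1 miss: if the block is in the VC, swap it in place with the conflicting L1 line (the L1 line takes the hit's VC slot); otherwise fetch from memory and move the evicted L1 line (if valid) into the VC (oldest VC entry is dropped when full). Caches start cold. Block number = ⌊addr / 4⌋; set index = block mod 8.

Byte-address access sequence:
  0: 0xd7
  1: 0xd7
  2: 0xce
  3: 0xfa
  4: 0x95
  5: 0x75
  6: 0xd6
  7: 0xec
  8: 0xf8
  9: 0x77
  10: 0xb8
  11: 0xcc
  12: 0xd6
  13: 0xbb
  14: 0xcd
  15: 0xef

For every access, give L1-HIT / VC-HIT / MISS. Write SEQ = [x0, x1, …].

SEQ = [MISS, L1-HIT, MISS, MISS, MISS, MISS, VC-HIT, MISS, L1-HIT, VC-HIT, MISS, VC-HIT, VC-HIT, L1-HIT, L1-HIT, VC-HIT]

#0 0xd7→b53/s5 MISS; vc=[]
#1 0xd7→b53/s5 L1-HIT; vc=[]
#2 0xce→b51/s3 MISS; vc=[]
#3 0xfa→b62/s6 MISS; vc=[]
#4 0x95→b37/s5 MISS; vc=[53]
#5 0x75→b29/s5 MISS; vc=[53,37]
#6 0xd6→b53/s5 VC-HIT; vc=[29,37]
#7 0xec→b59/s3 MISS; vc=[29,37,51]
#8 0xf8→b62/s6 L1-HIT; vc=[29,37,51]
#9 0x77→b29/s5 VC-HIT; vc=[53,37,51]
#10 0xb8→b46/s6 MISS; vc=[53,37,51,62]
#11 0xcc→b51/s3 VC-HIT; vc=[53,37,59,62]
#12 0xd6→b53/s5 VC-HIT; vc=[29,37,59,62]
#13 0xbb→b46/s6 L1-HIT; vc=[29,37,59,62]
#14 0xcd→b51/s3 L1-HIT; vc=[29,37,59,62]
#15 0xef→b59/s3 VC-HIT; vc=[29,37,51,62]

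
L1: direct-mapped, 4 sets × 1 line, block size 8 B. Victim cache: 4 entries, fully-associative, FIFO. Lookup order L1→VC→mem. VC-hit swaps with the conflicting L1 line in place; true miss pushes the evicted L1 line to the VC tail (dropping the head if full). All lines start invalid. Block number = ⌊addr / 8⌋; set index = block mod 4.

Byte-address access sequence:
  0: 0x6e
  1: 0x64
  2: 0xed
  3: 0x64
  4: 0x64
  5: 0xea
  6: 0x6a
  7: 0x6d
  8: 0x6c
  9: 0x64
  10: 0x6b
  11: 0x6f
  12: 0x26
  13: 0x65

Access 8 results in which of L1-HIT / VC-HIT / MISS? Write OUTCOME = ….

OUTCOME = L1-HIT

  [0] addr=0x6e blk=13 s=1: MISS | VC []
  [1] addr=0x64 blk=12 s=0: MISS | VC []
  [2] addr=0xed blk=29 s=1: MISS | VC [13]
  [3] addr=0x64 blk=12 s=0: L1-HIT | VC [13]
  [4] addr=0x64 blk=12 s=0: L1-HIT | VC [13]
  [5] addr=0xea blk=29 s=1: L1-HIT | VC [13]
  [6] addr=0x6a blk=13 s=1: VC-HIT | VC [29]
  [7] addr=0x6d blk=13 s=1: L1-HIT | VC [29]
  [8] addr=0x6c blk=13 s=1: L1-HIT | VC [29]
  [9] addr=0x64 blk=12 s=0: L1-HIT | VC [29]
  [10] addr=0x6b blk=13 s=1: L1-HIT | VC [29]
  [11] addr=0x6f blk=13 s=1: L1-HIT | VC [29]
  [12] addr=0x26 blk=4 s=0: MISS | VC [29, 12]
  [13] addr=0x65 blk=12 s=0: VC-HIT | VC [29, 4]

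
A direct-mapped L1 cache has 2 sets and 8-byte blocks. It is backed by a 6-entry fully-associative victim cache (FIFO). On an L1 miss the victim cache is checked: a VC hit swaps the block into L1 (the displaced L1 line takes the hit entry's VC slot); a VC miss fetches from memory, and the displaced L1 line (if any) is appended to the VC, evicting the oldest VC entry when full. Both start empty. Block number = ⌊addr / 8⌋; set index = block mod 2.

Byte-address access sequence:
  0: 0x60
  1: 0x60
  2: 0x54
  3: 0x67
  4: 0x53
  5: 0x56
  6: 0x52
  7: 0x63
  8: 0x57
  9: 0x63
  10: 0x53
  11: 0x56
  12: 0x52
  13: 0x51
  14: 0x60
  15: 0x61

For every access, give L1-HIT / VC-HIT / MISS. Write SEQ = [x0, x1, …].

0: 0x60 (blk 12, set 0) → MISS  vc=[]
1: 0x60 (blk 12, set 0) → L1-HIT  vc=[]
2: 0x54 (blk 10, set 0) → MISS  vc=[12]
3: 0x67 (blk 12, set 0) → VC-HIT  vc=[10]
4: 0x53 (blk 10, set 0) → VC-HIT  vc=[12]
5: 0x56 (blk 10, set 0) → L1-HIT  vc=[12]
6: 0x52 (blk 10, set 0) → L1-HIT  vc=[12]
7: 0x63 (blk 12, set 0) → VC-HIT  vc=[10]
8: 0x57 (blk 10, set 0) → VC-HIT  vc=[12]
9: 0x63 (blk 12, set 0) → VC-HIT  vc=[10]
10: 0x53 (blk 10, set 0) → VC-HIT  vc=[12]
11: 0x56 (blk 10, set 0) → L1-HIT  vc=[12]
12: 0x52 (blk 10, set 0) → L1-HIT  vc=[12]
13: 0x51 (blk 10, set 0) → L1-HIT  vc=[12]
14: 0x60 (blk 12, set 0) → VC-HIT  vc=[10]
15: 0x61 (blk 12, set 0) → L1-HIT  vc=[10]

SEQ = [MISS, L1-HIT, MISS, VC-HIT, VC-HIT, L1-HIT, L1-HIT, VC-HIT, VC-HIT, VC-HIT, VC-HIT, L1-HIT, L1-HIT, L1-HIT, VC-HIT, L1-HIT]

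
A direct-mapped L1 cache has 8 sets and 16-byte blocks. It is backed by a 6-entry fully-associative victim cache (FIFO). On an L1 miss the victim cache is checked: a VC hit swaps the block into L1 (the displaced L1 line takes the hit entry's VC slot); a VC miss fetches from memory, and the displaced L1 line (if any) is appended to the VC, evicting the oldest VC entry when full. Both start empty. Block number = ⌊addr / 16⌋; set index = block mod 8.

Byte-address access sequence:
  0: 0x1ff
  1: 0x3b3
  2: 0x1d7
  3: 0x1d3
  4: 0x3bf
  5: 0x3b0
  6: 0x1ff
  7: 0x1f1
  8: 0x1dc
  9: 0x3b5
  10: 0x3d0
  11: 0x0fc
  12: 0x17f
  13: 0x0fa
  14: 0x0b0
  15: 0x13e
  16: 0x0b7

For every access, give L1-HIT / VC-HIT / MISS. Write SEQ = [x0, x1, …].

0: 0x1ff (blk 31, set 7) → MISS  vc=[]
1: 0x3b3 (blk 59, set 3) → MISS  vc=[]
2: 0x1d7 (blk 29, set 5) → MISS  vc=[]
3: 0x1d3 (blk 29, set 5) → L1-HIT  vc=[]
4: 0x3bf (blk 59, set 3) → L1-HIT  vc=[]
5: 0x3b0 (blk 59, set 3) → L1-HIT  vc=[]
6: 0x1ff (blk 31, set 7) → L1-HIT  vc=[]
7: 0x1f1 (blk 31, set 7) → L1-HIT  vc=[]
8: 0x1dc (blk 29, set 5) → L1-HIT  vc=[]
9: 0x3b5 (blk 59, set 3) → L1-HIT  vc=[]
10: 0x3d0 (blk 61, set 5) → MISS  vc=[29]
11: 0xfc (blk 15, set 7) → MISS  vc=[29, 31]
12: 0x17f (blk 23, set 7) → MISS  vc=[29, 31, 15]
13: 0xfa (blk 15, set 7) → VC-HIT  vc=[29, 31, 23]
14: 0xb0 (blk 11, set 3) → MISS  vc=[29, 31, 23, 59]
15: 0x13e (blk 19, set 3) → MISS  vc=[29, 31, 23, 59, 11]
16: 0xb7 (blk 11, set 3) → VC-HIT  vc=[29, 31, 23, 59, 19]

SEQ = [MISS, MISS, MISS, L1-HIT, L1-HIT, L1-HIT, L1-HIT, L1-HIT, L1-HIT, L1-HIT, MISS, MISS, MISS, VC-HIT, MISS, MISS, VC-HIT]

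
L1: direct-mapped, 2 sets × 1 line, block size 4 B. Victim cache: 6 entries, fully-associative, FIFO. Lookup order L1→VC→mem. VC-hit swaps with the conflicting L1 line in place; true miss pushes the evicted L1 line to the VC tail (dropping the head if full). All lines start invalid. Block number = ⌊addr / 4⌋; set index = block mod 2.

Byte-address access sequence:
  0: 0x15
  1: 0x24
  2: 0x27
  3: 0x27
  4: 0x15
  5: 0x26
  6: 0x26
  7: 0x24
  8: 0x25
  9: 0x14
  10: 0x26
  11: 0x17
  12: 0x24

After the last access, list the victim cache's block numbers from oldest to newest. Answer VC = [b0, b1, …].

#0 0x15→b5/s1 MISS; vc=[]
#1 0x24→b9/s1 MISS; vc=[5]
#2 0x27→b9/s1 L1-HIT; vc=[5]
#3 0x27→b9/s1 L1-HIT; vc=[5]
#4 0x15→b5/s1 VC-HIT; vc=[9]
#5 0x26→b9/s1 VC-HIT; vc=[5]
#6 0x26→b9/s1 L1-HIT; vc=[5]
#7 0x24→b9/s1 L1-HIT; vc=[5]
#8 0x25→b9/s1 L1-HIT; vc=[5]
#9 0x14→b5/s1 VC-HIT; vc=[9]
#10 0x26→b9/s1 VC-HIT; vc=[5]
#11 0x17→b5/s1 VC-HIT; vc=[9]
#12 0x24→b9/s1 VC-HIT; vc=[5]

VC = [5]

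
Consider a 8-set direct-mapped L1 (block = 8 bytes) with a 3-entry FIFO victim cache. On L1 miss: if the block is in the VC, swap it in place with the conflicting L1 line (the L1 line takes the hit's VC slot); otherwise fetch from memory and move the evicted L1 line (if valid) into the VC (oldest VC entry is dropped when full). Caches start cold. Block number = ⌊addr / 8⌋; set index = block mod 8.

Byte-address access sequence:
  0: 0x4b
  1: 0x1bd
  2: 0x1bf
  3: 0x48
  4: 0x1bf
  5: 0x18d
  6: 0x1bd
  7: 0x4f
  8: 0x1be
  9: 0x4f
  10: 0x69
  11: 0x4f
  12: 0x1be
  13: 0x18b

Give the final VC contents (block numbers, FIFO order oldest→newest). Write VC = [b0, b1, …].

VC = [9]

  [0] addr=0x4b blk=9 s=1: MISS | VC []
  [1] addr=0x1bd blk=55 s=7: MISS | VC []
  [2] addr=0x1bf blk=55 s=7: L1-HIT | VC []
  [3] addr=0x48 blk=9 s=1: L1-HIT | VC []
  [4] addr=0x1bf blk=55 s=7: L1-HIT | VC []
  [5] addr=0x18d blk=49 s=1: MISS | VC [9]
  [6] addr=0x1bd blk=55 s=7: L1-HIT | VC [9]
  [7] addr=0x4f blk=9 s=1: VC-HIT | VC [49]
  [8] addr=0x1be blk=55 s=7: L1-HIT | VC [49]
  [9] addr=0x4f blk=9 s=1: L1-HIT | VC [49]
  [10] addr=0x69 blk=13 s=5: MISS | VC [49]
  [11] addr=0x4f blk=9 s=1: L1-HIT | VC [49]
  [12] addr=0x1be blk=55 s=7: L1-HIT | VC [49]
  [13] addr=0x18b blk=49 s=1: VC-HIT | VC [9]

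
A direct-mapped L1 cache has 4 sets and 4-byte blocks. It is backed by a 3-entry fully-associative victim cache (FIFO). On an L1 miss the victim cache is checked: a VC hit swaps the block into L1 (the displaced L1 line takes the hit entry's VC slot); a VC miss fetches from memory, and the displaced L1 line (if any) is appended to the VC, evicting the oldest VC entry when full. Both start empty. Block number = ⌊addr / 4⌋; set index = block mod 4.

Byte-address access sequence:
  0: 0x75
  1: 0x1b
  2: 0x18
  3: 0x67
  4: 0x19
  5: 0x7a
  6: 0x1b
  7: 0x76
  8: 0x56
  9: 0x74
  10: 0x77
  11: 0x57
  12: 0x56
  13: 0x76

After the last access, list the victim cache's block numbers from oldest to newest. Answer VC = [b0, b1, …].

#0 0x75→b29/s1 MISS; vc=[]
#1 0x1b→b6/s2 MISS; vc=[]
#2 0x18→b6/s2 L1-HIT; vc=[]
#3 0x67→b25/s1 MISS; vc=[29]
#4 0x19→b6/s2 L1-HIT; vc=[29]
#5 0x7a→b30/s2 MISS; vc=[29,6]
#6 0x1b→b6/s2 VC-HIT; vc=[29,30]
#7 0x76→b29/s1 VC-HIT; vc=[25,30]
#8 0x56→b21/s1 MISS; vc=[25,30,29]
#9 0x74→b29/s1 VC-HIT; vc=[25,30,21]
#10 0x77→b29/s1 L1-HIT; vc=[25,30,21]
#11 0x57→b21/s1 VC-HIT; vc=[25,30,29]
#12 0x56→b21/s1 L1-HIT; vc=[25,30,29]
#13 0x76→b29/s1 VC-HIT; vc=[25,30,21]

VC = [25, 30, 21]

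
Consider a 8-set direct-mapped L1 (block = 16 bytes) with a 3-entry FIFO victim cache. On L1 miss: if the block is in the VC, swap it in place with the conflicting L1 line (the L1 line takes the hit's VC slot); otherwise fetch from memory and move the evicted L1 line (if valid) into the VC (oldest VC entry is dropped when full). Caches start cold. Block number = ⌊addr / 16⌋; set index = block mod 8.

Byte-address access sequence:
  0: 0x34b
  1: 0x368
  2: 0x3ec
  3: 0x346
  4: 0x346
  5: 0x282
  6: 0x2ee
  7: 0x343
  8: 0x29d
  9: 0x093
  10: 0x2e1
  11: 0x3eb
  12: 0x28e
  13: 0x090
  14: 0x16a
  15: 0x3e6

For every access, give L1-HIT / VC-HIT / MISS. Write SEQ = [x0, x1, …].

SEQ = [MISS, MISS, MISS, L1-HIT, L1-HIT, MISS, MISS, L1-HIT, MISS, MISS, L1-HIT, VC-HIT, L1-HIT, L1-HIT, MISS, VC-HIT]

  [0] addr=0x34b blk=52 s=4: MISS | VC []
  [1] addr=0x368 blk=54 s=6: MISS | VC []
  [2] addr=0x3ec blk=62 s=6: MISS | VC [54]
  [3] addr=0x346 blk=52 s=4: L1-HIT | VC [54]
  [4] addr=0x346 blk=52 s=4: L1-HIT | VC [54]
  [5] addr=0x282 blk=40 s=0: MISS | VC [54]
  [6] addr=0x2ee blk=46 s=6: MISS | VC [54, 62]
  [7] addr=0x343 blk=52 s=4: L1-HIT | VC [54, 62]
  [8] addr=0x29d blk=41 s=1: MISS | VC [54, 62]
  [9] addr=0x93 blk=9 s=1: MISS | VC [54, 62, 41]
  [10] addr=0x2e1 blk=46 s=6: L1-HIT | VC [54, 62, 41]
  [11] addr=0x3eb blk=62 s=6: VC-HIT | VC [54, 46, 41]
  [12] addr=0x28e blk=40 s=0: L1-HIT | VC [54, 46, 41]
  [13] addr=0x90 blk=9 s=1: L1-HIT | VC [54, 46, 41]
  [14] addr=0x16a blk=22 s=6: MISS | VC [46, 41, 62]
  [15] addr=0x3e6 blk=62 s=6: VC-HIT | VC [46, 41, 22]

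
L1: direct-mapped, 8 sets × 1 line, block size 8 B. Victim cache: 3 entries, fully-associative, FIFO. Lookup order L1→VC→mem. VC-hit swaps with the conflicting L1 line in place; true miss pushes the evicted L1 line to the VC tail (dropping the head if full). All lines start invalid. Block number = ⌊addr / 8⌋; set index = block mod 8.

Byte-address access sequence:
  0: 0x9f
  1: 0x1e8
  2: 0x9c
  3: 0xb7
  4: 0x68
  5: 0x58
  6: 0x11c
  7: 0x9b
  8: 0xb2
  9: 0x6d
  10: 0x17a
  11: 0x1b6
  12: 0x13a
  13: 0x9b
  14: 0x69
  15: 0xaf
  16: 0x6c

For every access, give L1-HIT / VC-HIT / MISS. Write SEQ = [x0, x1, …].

SEQ = [MISS, MISS, L1-HIT, MISS, MISS, MISS, MISS, VC-HIT, L1-HIT, L1-HIT, MISS, MISS, MISS, L1-HIT, L1-HIT, MISS, VC-HIT]

0: 0x9f (blk 19, set 3) → MISS  vc=[]
1: 0x1e8 (blk 61, set 5) → MISS  vc=[]
2: 0x9c (blk 19, set 3) → L1-HIT  vc=[]
3: 0xb7 (blk 22, set 6) → MISS  vc=[]
4: 0x68 (blk 13, set 5) → MISS  vc=[61]
5: 0x58 (blk 11, set 3) → MISS  vc=[61, 19]
6: 0x11c (blk 35, set 3) → MISS  vc=[61, 19, 11]
7: 0x9b (blk 19, set 3) → VC-HIT  vc=[61, 35, 11]
8: 0xb2 (blk 22, set 6) → L1-HIT  vc=[61, 35, 11]
9: 0x6d (blk 13, set 5) → L1-HIT  vc=[61, 35, 11]
10: 0x17a (blk 47, set 7) → MISS  vc=[61, 35, 11]
11: 0x1b6 (blk 54, set 6) → MISS  vc=[35, 11, 22]
12: 0x13a (blk 39, set 7) → MISS  vc=[11, 22, 47]
13: 0x9b (blk 19, set 3) → L1-HIT  vc=[11, 22, 47]
14: 0x69 (blk 13, set 5) → L1-HIT  vc=[11, 22, 47]
15: 0xaf (blk 21, set 5) → MISS  vc=[22, 47, 13]
16: 0x6c (blk 13, set 5) → VC-HIT  vc=[22, 47, 21]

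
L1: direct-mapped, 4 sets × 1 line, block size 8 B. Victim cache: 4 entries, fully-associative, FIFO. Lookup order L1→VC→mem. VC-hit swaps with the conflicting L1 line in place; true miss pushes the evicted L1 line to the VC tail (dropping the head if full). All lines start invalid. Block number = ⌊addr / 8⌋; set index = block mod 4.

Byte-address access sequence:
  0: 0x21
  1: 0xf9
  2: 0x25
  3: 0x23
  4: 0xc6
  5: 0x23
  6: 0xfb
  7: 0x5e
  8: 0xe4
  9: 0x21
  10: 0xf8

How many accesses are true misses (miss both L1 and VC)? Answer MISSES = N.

MISSES = 5

#0 0x21→b4/s0 MISS; vc=[]
#1 0xf9→b31/s3 MISS; vc=[]
#2 0x25→b4/s0 L1-HIT; vc=[]
#3 0x23→b4/s0 L1-HIT; vc=[]
#4 0xc6→b24/s0 MISS; vc=[4]
#5 0x23→b4/s0 VC-HIT; vc=[24]
#6 0xfb→b31/s3 L1-HIT; vc=[24]
#7 0x5e→b11/s3 MISS; vc=[24,31]
#8 0xe4→b28/s0 MISS; vc=[24,31,4]
#9 0x21→b4/s0 VC-HIT; vc=[24,31,28]
#10 0xf8→b31/s3 VC-HIT; vc=[24,11,28]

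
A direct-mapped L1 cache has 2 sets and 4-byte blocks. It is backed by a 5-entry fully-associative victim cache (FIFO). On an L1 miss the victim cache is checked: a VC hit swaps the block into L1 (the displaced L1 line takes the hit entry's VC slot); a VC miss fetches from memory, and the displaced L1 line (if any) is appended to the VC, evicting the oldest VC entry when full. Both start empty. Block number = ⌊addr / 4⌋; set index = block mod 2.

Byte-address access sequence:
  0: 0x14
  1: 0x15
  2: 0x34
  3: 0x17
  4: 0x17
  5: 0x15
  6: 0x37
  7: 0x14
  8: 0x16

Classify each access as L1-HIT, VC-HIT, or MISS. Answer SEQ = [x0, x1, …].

0: 0x14 (blk 5, set 1) → MISS  vc=[]
1: 0x15 (blk 5, set 1) → L1-HIT  vc=[]
2: 0x34 (blk 13, set 1) → MISS  vc=[5]
3: 0x17 (blk 5, set 1) → VC-HIT  vc=[13]
4: 0x17 (blk 5, set 1) → L1-HIT  vc=[13]
5: 0x15 (blk 5, set 1) → L1-HIT  vc=[13]
6: 0x37 (blk 13, set 1) → VC-HIT  vc=[5]
7: 0x14 (blk 5, set 1) → VC-HIT  vc=[13]
8: 0x16 (blk 5, set 1) → L1-HIT  vc=[13]

SEQ = [MISS, L1-HIT, MISS, VC-HIT, L1-HIT, L1-HIT, VC-HIT, VC-HIT, L1-HIT]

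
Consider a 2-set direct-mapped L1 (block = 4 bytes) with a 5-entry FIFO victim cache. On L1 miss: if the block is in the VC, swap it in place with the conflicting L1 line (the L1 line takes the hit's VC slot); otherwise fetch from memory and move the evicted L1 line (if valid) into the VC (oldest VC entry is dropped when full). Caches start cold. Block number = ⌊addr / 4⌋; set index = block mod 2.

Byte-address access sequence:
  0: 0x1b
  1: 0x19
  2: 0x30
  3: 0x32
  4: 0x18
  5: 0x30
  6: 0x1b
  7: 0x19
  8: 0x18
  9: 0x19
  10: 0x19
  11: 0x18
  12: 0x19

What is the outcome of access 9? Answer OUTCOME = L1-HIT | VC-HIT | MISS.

OUTCOME = L1-HIT

  [0] addr=0x1b blk=6 s=0: MISS | VC []
  [1] addr=0x19 blk=6 s=0: L1-HIT | VC []
  [2] addr=0x30 blk=12 s=0: MISS | VC [6]
  [3] addr=0x32 blk=12 s=0: L1-HIT | VC [6]
  [4] addr=0x18 blk=6 s=0: VC-HIT | VC [12]
  [5] addr=0x30 blk=12 s=0: VC-HIT | VC [6]
  [6] addr=0x1b blk=6 s=0: VC-HIT | VC [12]
  [7] addr=0x19 blk=6 s=0: L1-HIT | VC [12]
  [8] addr=0x18 blk=6 s=0: L1-HIT | VC [12]
  [9] addr=0x19 blk=6 s=0: L1-HIT | VC [12]
  [10] addr=0x19 blk=6 s=0: L1-HIT | VC [12]
  [11] addr=0x18 blk=6 s=0: L1-HIT | VC [12]
  [12] addr=0x19 blk=6 s=0: L1-HIT | VC [12]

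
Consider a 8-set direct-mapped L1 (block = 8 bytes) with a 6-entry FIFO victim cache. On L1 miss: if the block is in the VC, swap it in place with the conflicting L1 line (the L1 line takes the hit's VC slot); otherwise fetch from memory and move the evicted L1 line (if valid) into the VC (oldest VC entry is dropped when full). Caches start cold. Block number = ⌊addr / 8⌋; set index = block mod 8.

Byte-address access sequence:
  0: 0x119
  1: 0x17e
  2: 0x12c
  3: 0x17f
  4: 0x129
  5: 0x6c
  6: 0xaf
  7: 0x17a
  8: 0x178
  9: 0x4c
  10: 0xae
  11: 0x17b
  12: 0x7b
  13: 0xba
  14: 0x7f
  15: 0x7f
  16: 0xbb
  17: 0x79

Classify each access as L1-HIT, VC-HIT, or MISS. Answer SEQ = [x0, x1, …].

SEQ = [MISS, MISS, MISS, L1-HIT, L1-HIT, MISS, MISS, L1-HIT, L1-HIT, MISS, L1-HIT, L1-HIT, MISS, MISS, VC-HIT, L1-HIT, VC-HIT, VC-HIT]

0: 0x119 (blk 35, set 3) → MISS  vc=[]
1: 0x17e (blk 47, set 7) → MISS  vc=[]
2: 0x12c (blk 37, set 5) → MISS  vc=[]
3: 0x17f (blk 47, set 7) → L1-HIT  vc=[]
4: 0x129 (blk 37, set 5) → L1-HIT  vc=[]
5: 0x6c (blk 13, set 5) → MISS  vc=[37]
6: 0xaf (blk 21, set 5) → MISS  vc=[37, 13]
7: 0x17a (blk 47, set 7) → L1-HIT  vc=[37, 13]
8: 0x178 (blk 47, set 7) → L1-HIT  vc=[37, 13]
9: 0x4c (blk 9, set 1) → MISS  vc=[37, 13]
10: 0xae (blk 21, set 5) → L1-HIT  vc=[37, 13]
11: 0x17b (blk 47, set 7) → L1-HIT  vc=[37, 13]
12: 0x7b (blk 15, set 7) → MISS  vc=[37, 13, 47]
13: 0xba (blk 23, set 7) → MISS  vc=[37, 13, 47, 15]
14: 0x7f (blk 15, set 7) → VC-HIT  vc=[37, 13, 47, 23]
15: 0x7f (blk 15, set 7) → L1-HIT  vc=[37, 13, 47, 23]
16: 0xbb (blk 23, set 7) → VC-HIT  vc=[37, 13, 47, 15]
17: 0x79 (blk 15, set 7) → VC-HIT  vc=[37, 13, 47, 23]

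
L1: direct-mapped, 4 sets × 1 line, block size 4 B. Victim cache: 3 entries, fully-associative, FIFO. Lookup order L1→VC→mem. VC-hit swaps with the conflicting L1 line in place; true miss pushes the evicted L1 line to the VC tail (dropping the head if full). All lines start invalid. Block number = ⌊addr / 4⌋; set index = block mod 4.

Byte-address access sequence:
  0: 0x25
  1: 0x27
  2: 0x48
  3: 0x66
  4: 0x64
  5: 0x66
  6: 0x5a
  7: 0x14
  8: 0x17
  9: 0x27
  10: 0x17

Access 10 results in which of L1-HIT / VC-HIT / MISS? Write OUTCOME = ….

0: 0x25 (blk 9, set 1) → MISS  vc=[]
1: 0x27 (blk 9, set 1) → L1-HIT  vc=[]
2: 0x48 (blk 18, set 2) → MISS  vc=[]
3: 0x66 (blk 25, set 1) → MISS  vc=[9]
4: 0x64 (blk 25, set 1) → L1-HIT  vc=[9]
5: 0x66 (blk 25, set 1) → L1-HIT  vc=[9]
6: 0x5a (blk 22, set 2) → MISS  vc=[9, 18]
7: 0x14 (blk 5, set 1) → MISS  vc=[9, 18, 25]
8: 0x17 (blk 5, set 1) → L1-HIT  vc=[9, 18, 25]
9: 0x27 (blk 9, set 1) → VC-HIT  vc=[5, 18, 25]
10: 0x17 (blk 5, set 1) → VC-HIT  vc=[9, 18, 25]

OUTCOME = VC-HIT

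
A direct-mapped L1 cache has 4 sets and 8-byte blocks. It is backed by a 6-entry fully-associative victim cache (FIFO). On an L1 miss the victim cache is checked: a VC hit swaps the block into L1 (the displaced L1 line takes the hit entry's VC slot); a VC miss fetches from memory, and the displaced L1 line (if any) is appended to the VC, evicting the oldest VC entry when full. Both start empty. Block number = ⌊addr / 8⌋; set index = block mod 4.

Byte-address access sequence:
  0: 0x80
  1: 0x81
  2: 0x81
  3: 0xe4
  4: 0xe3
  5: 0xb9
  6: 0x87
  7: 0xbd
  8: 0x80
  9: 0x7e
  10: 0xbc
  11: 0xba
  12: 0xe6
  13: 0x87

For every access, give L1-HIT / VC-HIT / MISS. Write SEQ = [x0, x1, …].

SEQ = [MISS, L1-HIT, L1-HIT, MISS, L1-HIT, MISS, VC-HIT, L1-HIT, L1-HIT, MISS, VC-HIT, L1-HIT, VC-HIT, VC-HIT]

  [0] addr=0x80 blk=16 s=0: MISS | VC []
  [1] addr=0x81 blk=16 s=0: L1-HIT | VC []
  [2] addr=0x81 blk=16 s=0: L1-HIT | VC []
  [3] addr=0xe4 blk=28 s=0: MISS | VC [16]
  [4] addr=0xe3 blk=28 s=0: L1-HIT | VC [16]
  [5] addr=0xb9 blk=23 s=3: MISS | VC [16]
  [6] addr=0x87 blk=16 s=0: VC-HIT | VC [28]
  [7] addr=0xbd blk=23 s=3: L1-HIT | VC [28]
  [8] addr=0x80 blk=16 s=0: L1-HIT | VC [28]
  [9] addr=0x7e blk=15 s=3: MISS | VC [28, 23]
  [10] addr=0xbc blk=23 s=3: VC-HIT | VC [28, 15]
  [11] addr=0xba blk=23 s=3: L1-HIT | VC [28, 15]
  [12] addr=0xe6 blk=28 s=0: VC-HIT | VC [16, 15]
  [13] addr=0x87 blk=16 s=0: VC-HIT | VC [28, 15]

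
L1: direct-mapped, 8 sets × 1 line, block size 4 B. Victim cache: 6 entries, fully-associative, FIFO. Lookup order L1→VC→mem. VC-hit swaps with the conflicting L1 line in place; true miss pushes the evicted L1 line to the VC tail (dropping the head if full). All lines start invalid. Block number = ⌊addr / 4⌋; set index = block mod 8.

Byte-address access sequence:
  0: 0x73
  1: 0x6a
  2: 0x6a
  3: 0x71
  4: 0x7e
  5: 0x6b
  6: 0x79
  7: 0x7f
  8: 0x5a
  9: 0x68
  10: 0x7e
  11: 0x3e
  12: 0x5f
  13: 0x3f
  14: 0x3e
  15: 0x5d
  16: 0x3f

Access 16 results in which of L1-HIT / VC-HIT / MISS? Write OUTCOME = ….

0: 0x73 (blk 28, set 4) → MISS  vc=[]
1: 0x6a (blk 26, set 2) → MISS  vc=[]
2: 0x6a (blk 26, set 2) → L1-HIT  vc=[]
3: 0x71 (blk 28, set 4) → L1-HIT  vc=[]
4: 0x7e (blk 31, set 7) → MISS  vc=[]
5: 0x6b (blk 26, set 2) → L1-HIT  vc=[]
6: 0x79 (blk 30, set 6) → MISS  vc=[]
7: 0x7f (blk 31, set 7) → L1-HIT  vc=[]
8: 0x5a (blk 22, set 6) → MISS  vc=[30]
9: 0x68 (blk 26, set 2) → L1-HIT  vc=[30]
10: 0x7e (blk 31, set 7) → L1-HIT  vc=[30]
11: 0x3e (blk 15, set 7) → MISS  vc=[30, 31]
12: 0x5f (blk 23, set 7) → MISS  vc=[30, 31, 15]
13: 0x3f (blk 15, set 7) → VC-HIT  vc=[30, 31, 23]
14: 0x3e (blk 15, set 7) → L1-HIT  vc=[30, 31, 23]
15: 0x5d (blk 23, set 7) → VC-HIT  vc=[30, 31, 15]
16: 0x3f (blk 15, set 7) → VC-HIT  vc=[30, 31, 23]

OUTCOME = VC-HIT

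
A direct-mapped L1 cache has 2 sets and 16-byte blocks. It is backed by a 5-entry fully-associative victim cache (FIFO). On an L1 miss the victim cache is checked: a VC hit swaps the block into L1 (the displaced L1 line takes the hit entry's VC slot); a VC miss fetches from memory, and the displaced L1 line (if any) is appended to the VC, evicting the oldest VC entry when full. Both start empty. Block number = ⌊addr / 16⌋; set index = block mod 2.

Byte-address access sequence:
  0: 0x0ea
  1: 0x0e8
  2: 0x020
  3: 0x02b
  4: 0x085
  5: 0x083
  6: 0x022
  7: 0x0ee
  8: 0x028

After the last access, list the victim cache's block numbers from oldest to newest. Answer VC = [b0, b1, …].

VC = [14, 8]

0: 0xea (blk 14, set 0) → MISS  vc=[]
1: 0xe8 (blk 14, set 0) → L1-HIT  vc=[]
2: 0x20 (blk 2, set 0) → MISS  vc=[14]
3: 0x2b (blk 2, set 0) → L1-HIT  vc=[14]
4: 0x85 (blk 8, set 0) → MISS  vc=[14, 2]
5: 0x83 (blk 8, set 0) → L1-HIT  vc=[14, 2]
6: 0x22 (blk 2, set 0) → VC-HIT  vc=[14, 8]
7: 0xee (blk 14, set 0) → VC-HIT  vc=[2, 8]
8: 0x28 (blk 2, set 0) → VC-HIT  vc=[14, 8]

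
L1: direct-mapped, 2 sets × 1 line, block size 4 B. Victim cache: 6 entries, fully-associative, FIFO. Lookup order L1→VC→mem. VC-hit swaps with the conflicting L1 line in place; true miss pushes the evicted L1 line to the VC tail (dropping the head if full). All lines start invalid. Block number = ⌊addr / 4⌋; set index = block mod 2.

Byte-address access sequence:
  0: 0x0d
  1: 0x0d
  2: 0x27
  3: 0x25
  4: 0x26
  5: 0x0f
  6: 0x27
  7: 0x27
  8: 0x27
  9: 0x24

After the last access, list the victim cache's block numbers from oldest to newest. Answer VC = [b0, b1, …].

0: 0xd (blk 3, set 1) → MISS  vc=[]
1: 0xd (blk 3, set 1) → L1-HIT  vc=[]
2: 0x27 (blk 9, set 1) → MISS  vc=[3]
3: 0x25 (blk 9, set 1) → L1-HIT  vc=[3]
4: 0x26 (blk 9, set 1) → L1-HIT  vc=[3]
5: 0xf (blk 3, set 1) → VC-HIT  vc=[9]
6: 0x27 (blk 9, set 1) → VC-HIT  vc=[3]
7: 0x27 (blk 9, set 1) → L1-HIT  vc=[3]
8: 0x27 (blk 9, set 1) → L1-HIT  vc=[3]
9: 0x24 (blk 9, set 1) → L1-HIT  vc=[3]

VC = [3]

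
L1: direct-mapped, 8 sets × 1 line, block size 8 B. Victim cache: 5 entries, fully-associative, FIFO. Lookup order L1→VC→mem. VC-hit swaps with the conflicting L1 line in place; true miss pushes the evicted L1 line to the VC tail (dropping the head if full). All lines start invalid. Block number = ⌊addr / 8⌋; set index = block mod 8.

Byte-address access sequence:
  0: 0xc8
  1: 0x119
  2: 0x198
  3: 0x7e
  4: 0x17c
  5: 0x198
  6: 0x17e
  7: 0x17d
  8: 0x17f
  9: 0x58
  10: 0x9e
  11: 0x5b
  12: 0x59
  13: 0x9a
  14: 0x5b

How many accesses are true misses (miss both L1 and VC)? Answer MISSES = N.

  [0] addr=0xc8 blk=25 s=1: MISS | VC []
  [1] addr=0x119 blk=35 s=3: MISS | VC []
  [2] addr=0x198 blk=51 s=3: MISS | VC [35]
  [3] addr=0x7e blk=15 s=7: MISS | VC [35]
  [4] addr=0x17c blk=47 s=7: MISS | VC [35, 15]
  [5] addr=0x198 blk=51 s=3: L1-HIT | VC [35, 15]
  [6] addr=0x17e blk=47 s=7: L1-HIT | VC [35, 15]
  [7] addr=0x17d blk=47 s=7: L1-HIT | VC [35, 15]
  [8] addr=0x17f blk=47 s=7: L1-HIT | VC [35, 15]
  [9] addr=0x58 blk=11 s=3: MISS | VC [35, 15, 51]
  [10] addr=0x9e blk=19 s=3: MISS | VC [35, 15, 51, 11]
  [11] addr=0x5b blk=11 s=3: VC-HIT | VC [35, 15, 51, 19]
  [12] addr=0x59 blk=11 s=3: L1-HIT | VC [35, 15, 51, 19]
  [13] addr=0x9a blk=19 s=3: VC-HIT | VC [35, 15, 51, 11]
  [14] addr=0x5b blk=11 s=3: VC-HIT | VC [35, 15, 51, 19]

MISSES = 7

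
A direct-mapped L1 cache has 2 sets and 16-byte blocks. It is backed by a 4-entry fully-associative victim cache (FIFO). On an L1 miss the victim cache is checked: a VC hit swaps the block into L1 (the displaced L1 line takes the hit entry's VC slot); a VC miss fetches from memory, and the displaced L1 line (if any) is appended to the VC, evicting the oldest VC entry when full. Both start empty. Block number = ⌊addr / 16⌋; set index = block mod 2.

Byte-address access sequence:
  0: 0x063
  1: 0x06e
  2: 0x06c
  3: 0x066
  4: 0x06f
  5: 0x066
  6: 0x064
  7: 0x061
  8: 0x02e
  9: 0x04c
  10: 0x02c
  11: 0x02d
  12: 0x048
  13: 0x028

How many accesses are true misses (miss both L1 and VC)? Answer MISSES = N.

MISSES = 3

  [0] addr=0x63 blk=6 s=0: MISS | VC []
  [1] addr=0x6e blk=6 s=0: L1-HIT | VC []
  [2] addr=0x6c blk=6 s=0: L1-HIT | VC []
  [3] addr=0x66 blk=6 s=0: L1-HIT | VC []
  [4] addr=0x6f blk=6 s=0: L1-HIT | VC []
  [5] addr=0x66 blk=6 s=0: L1-HIT | VC []
  [6] addr=0x64 blk=6 s=0: L1-HIT | VC []
  [7] addr=0x61 blk=6 s=0: L1-HIT | VC []
  [8] addr=0x2e blk=2 s=0: MISS | VC [6]
  [9] addr=0x4c blk=4 s=0: MISS | VC [6, 2]
  [10] addr=0x2c blk=2 s=0: VC-HIT | VC [6, 4]
  [11] addr=0x2d blk=2 s=0: L1-HIT | VC [6, 4]
  [12] addr=0x48 blk=4 s=0: VC-HIT | VC [6, 2]
  [13] addr=0x28 blk=2 s=0: VC-HIT | VC [6, 4]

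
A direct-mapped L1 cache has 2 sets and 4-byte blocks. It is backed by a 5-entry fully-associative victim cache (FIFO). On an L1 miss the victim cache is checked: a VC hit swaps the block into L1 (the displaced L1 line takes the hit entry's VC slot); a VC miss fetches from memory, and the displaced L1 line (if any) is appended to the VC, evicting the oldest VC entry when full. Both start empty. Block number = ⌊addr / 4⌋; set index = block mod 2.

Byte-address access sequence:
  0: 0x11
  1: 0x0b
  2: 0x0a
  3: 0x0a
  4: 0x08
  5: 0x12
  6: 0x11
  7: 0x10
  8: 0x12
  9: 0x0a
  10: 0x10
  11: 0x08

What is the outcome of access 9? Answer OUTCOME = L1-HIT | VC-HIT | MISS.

0: 0x11 (blk 4, set 0) → MISS  vc=[]
1: 0xb (blk 2, set 0) → MISS  vc=[4]
2: 0xa (blk 2, set 0) → L1-HIT  vc=[4]
3: 0xa (blk 2, set 0) → L1-HIT  vc=[4]
4: 0x8 (blk 2, set 0) → L1-HIT  vc=[4]
5: 0x12 (blk 4, set 0) → VC-HIT  vc=[2]
6: 0x11 (blk 4, set 0) → L1-HIT  vc=[2]
7: 0x10 (blk 4, set 0) → L1-HIT  vc=[2]
8: 0x12 (blk 4, set 0) → L1-HIT  vc=[2]
9: 0xa (blk 2, set 0) → VC-HIT  vc=[4]
10: 0x10 (blk 4, set 0) → VC-HIT  vc=[2]
11: 0x8 (blk 2, set 0) → VC-HIT  vc=[4]

OUTCOME = VC-HIT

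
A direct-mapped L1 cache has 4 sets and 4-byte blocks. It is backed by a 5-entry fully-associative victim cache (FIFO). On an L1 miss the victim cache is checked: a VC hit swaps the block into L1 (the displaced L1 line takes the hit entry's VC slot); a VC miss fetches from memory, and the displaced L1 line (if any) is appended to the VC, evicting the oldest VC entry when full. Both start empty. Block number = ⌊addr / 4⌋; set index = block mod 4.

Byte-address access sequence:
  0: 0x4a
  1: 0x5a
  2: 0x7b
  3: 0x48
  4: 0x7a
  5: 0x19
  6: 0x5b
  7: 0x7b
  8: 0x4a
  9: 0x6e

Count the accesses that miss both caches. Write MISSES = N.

  [0] addr=0x4a blk=18 s=2: MISS | VC []
  [1] addr=0x5a blk=22 s=2: MISS | VC [18]
  [2] addr=0x7b blk=30 s=2: MISS | VC [18, 22]
  [3] addr=0x48 blk=18 s=2: VC-HIT | VC [30, 22]
  [4] addr=0x7a blk=30 s=2: VC-HIT | VC [18, 22]
  [5] addr=0x19 blk=6 s=2: MISS | VC [18, 22, 30]
  [6] addr=0x5b blk=22 s=2: VC-HIT | VC [18, 6, 30]
  [7] addr=0x7b blk=30 s=2: VC-HIT | VC [18, 6, 22]
  [8] addr=0x4a blk=18 s=2: VC-HIT | VC [30, 6, 22]
  [9] addr=0x6e blk=27 s=3: MISS | VC [30, 6, 22]

MISSES = 5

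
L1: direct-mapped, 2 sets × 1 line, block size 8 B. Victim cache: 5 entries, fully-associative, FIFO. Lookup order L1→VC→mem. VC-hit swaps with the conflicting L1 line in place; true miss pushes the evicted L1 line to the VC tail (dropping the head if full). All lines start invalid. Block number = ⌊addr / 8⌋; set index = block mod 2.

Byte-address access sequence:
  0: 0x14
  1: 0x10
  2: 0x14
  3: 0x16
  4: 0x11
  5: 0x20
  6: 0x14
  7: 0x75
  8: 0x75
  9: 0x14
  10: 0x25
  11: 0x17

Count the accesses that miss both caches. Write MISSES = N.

#0 0x14→b2/s0 MISS; vc=[]
#1 0x10→b2/s0 L1-HIT; vc=[]
#2 0x14→b2/s0 L1-HIT; vc=[]
#3 0x16→b2/s0 L1-HIT; vc=[]
#4 0x11→b2/s0 L1-HIT; vc=[]
#5 0x20→b4/s0 MISS; vc=[2]
#6 0x14→b2/s0 VC-HIT; vc=[4]
#7 0x75→b14/s0 MISS; vc=[4,2]
#8 0x75→b14/s0 L1-HIT; vc=[4,2]
#9 0x14→b2/s0 VC-HIT; vc=[4,14]
#10 0x25→b4/s0 VC-HIT; vc=[2,14]
#11 0x17→b2/s0 VC-HIT; vc=[4,14]

MISSES = 3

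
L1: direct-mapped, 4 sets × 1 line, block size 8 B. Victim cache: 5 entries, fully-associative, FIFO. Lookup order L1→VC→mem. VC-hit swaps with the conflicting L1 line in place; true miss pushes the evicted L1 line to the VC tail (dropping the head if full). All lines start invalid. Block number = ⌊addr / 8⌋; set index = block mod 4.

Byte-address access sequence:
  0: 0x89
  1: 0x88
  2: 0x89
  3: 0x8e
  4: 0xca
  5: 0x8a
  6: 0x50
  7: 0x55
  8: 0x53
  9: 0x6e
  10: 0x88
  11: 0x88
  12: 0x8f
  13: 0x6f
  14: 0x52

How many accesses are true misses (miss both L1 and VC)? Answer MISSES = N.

  [0] addr=0x89 blk=17 s=1: MISS | VC []
  [1] addr=0x88 blk=17 s=1: L1-HIT | VC []
  [2] addr=0x89 blk=17 s=1: L1-HIT | VC []
  [3] addr=0x8e blk=17 s=1: L1-HIT | VC []
  [4] addr=0xca blk=25 s=1: MISS | VC [17]
  [5] addr=0x8a blk=17 s=1: VC-HIT | VC [25]
  [6] addr=0x50 blk=10 s=2: MISS | VC [25]
  [7] addr=0x55 blk=10 s=2: L1-HIT | VC [25]
  [8] addr=0x53 blk=10 s=2: L1-HIT | VC [25]
  [9] addr=0x6e blk=13 s=1: MISS | VC [25, 17]
  [10] addr=0x88 blk=17 s=1: VC-HIT | VC [25, 13]
  [11] addr=0x88 blk=17 s=1: L1-HIT | VC [25, 13]
  [12] addr=0x8f blk=17 s=1: L1-HIT | VC [25, 13]
  [13] addr=0x6f blk=13 s=1: VC-HIT | VC [25, 17]
  [14] addr=0x52 blk=10 s=2: L1-HIT | VC [25, 17]

MISSES = 4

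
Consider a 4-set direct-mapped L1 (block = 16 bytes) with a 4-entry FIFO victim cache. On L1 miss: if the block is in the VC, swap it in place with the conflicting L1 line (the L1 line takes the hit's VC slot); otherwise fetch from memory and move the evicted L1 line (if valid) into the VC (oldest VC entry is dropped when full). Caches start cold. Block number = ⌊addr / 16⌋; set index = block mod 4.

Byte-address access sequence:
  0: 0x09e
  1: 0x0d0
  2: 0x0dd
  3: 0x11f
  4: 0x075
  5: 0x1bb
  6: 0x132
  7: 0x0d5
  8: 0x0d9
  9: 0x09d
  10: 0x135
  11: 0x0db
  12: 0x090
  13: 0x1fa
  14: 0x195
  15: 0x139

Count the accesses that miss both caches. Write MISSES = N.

MISSES = 8

0: 0x9e (blk 9, set 1) → MISS  vc=[]
1: 0xd0 (blk 13, set 1) → MISS  vc=[9]
2: 0xdd (blk 13, set 1) → L1-HIT  vc=[9]
3: 0x11f (blk 17, set 1) → MISS  vc=[9, 13]
4: 0x75 (blk 7, set 3) → MISS  vc=[9, 13]
5: 0x1bb (blk 27, set 3) → MISS  vc=[9, 13, 7]
6: 0x132 (blk 19, set 3) → MISS  vc=[9, 13, 7, 27]
7: 0xd5 (blk 13, set 1) → VC-HIT  vc=[9, 17, 7, 27]
8: 0xd9 (blk 13, set 1) → L1-HIT  vc=[9, 17, 7, 27]
9: 0x9d (blk 9, set 1) → VC-HIT  vc=[13, 17, 7, 27]
10: 0x135 (blk 19, set 3) → L1-HIT  vc=[13, 17, 7, 27]
11: 0xdb (blk 13, set 1) → VC-HIT  vc=[9, 17, 7, 27]
12: 0x90 (blk 9, set 1) → VC-HIT  vc=[13, 17, 7, 27]
13: 0x1fa (blk 31, set 3) → MISS  vc=[17, 7, 27, 19]
14: 0x195 (blk 25, set 1) → MISS  vc=[7, 27, 19, 9]
15: 0x139 (blk 19, set 3) → VC-HIT  vc=[7, 27, 31, 9]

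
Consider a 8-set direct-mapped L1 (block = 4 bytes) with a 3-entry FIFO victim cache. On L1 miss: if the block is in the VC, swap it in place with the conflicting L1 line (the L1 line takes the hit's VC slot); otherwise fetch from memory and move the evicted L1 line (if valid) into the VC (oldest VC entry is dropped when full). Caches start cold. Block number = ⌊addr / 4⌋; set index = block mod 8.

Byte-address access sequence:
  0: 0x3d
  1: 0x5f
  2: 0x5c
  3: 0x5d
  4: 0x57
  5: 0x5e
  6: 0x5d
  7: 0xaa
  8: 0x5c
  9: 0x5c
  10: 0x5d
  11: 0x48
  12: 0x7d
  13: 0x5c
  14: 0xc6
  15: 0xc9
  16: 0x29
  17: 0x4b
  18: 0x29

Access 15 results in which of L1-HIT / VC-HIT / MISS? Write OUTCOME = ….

0: 0x3d (blk 15, set 7) → MISS  vc=[]
1: 0x5f (blk 23, set 7) → MISS  vc=[15]
2: 0x5c (blk 23, set 7) → L1-HIT  vc=[15]
3: 0x5d (blk 23, set 7) → L1-HIT  vc=[15]
4: 0x57 (blk 21, set 5) → MISS  vc=[15]
5: 0x5e (blk 23, set 7) → L1-HIT  vc=[15]
6: 0x5d (blk 23, set 7) → L1-HIT  vc=[15]
7: 0xaa (blk 42, set 2) → MISS  vc=[15]
8: 0x5c (blk 23, set 7) → L1-HIT  vc=[15]
9: 0x5c (blk 23, set 7) → L1-HIT  vc=[15]
10: 0x5d (blk 23, set 7) → L1-HIT  vc=[15]
11: 0x48 (blk 18, set 2) → MISS  vc=[15, 42]
12: 0x7d (blk 31, set 7) → MISS  vc=[15, 42, 23]
13: 0x5c (blk 23, set 7) → VC-HIT  vc=[15, 42, 31]
14: 0xc6 (blk 49, set 1) → MISS  vc=[15, 42, 31]
15: 0xc9 (blk 50, set 2) → MISS  vc=[42, 31, 18]
16: 0x29 (blk 10, set 2) → MISS  vc=[31, 18, 50]
17: 0x4b (blk 18, set 2) → VC-HIT  vc=[31, 10, 50]
18: 0x29 (blk 10, set 2) → VC-HIT  vc=[31, 18, 50]

OUTCOME = MISS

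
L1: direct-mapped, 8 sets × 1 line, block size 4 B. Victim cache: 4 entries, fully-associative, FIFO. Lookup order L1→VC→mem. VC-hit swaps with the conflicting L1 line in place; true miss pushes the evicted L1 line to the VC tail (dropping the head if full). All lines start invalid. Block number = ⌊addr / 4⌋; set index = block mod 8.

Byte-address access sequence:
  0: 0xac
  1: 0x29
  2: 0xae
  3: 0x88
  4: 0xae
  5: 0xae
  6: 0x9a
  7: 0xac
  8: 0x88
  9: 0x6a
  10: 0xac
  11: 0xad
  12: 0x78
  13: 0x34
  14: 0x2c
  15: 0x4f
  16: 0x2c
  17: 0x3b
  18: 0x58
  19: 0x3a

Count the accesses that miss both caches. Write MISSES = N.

MISSES = 11

0: 0xac (blk 43, set 3) → MISS  vc=[]
1: 0x29 (blk 10, set 2) → MISS  vc=[]
2: 0xae (blk 43, set 3) → L1-HIT  vc=[]
3: 0x88 (blk 34, set 2) → MISS  vc=[10]
4: 0xae (blk 43, set 3) → L1-HIT  vc=[10]
5: 0xae (blk 43, set 3) → L1-HIT  vc=[10]
6: 0x9a (blk 38, set 6) → MISS  vc=[10]
7: 0xac (blk 43, set 3) → L1-HIT  vc=[10]
8: 0x88 (blk 34, set 2) → L1-HIT  vc=[10]
9: 0x6a (blk 26, set 2) → MISS  vc=[10, 34]
10: 0xac (blk 43, set 3) → L1-HIT  vc=[10, 34]
11: 0xad (blk 43, set 3) → L1-HIT  vc=[10, 34]
12: 0x78 (blk 30, set 6) → MISS  vc=[10, 34, 38]
13: 0x34 (blk 13, set 5) → MISS  vc=[10, 34, 38]
14: 0x2c (blk 11, set 3) → MISS  vc=[10, 34, 38, 43]
15: 0x4f (blk 19, set 3) → MISS  vc=[34, 38, 43, 11]
16: 0x2c (blk 11, set 3) → VC-HIT  vc=[34, 38, 43, 19]
17: 0x3b (blk 14, set 6) → MISS  vc=[38, 43, 19, 30]
18: 0x58 (blk 22, set 6) → MISS  vc=[43, 19, 30, 14]
19: 0x3a (blk 14, set 6) → VC-HIT  vc=[43, 19, 30, 22]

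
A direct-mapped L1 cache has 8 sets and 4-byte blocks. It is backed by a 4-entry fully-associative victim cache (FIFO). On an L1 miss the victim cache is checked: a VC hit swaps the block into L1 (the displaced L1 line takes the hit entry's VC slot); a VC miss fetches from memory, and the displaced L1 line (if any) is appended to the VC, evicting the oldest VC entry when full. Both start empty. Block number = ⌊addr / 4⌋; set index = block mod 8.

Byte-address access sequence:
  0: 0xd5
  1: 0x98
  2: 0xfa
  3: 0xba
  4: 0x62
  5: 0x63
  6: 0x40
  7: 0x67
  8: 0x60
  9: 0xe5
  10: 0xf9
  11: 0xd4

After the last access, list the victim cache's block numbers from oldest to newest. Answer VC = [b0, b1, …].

VC = [38, 46, 16, 25]

  [0] addr=0xd5 blk=53 s=5: MISS | VC []
  [1] addr=0x98 blk=38 s=6: MISS | VC []
  [2] addr=0xfa blk=62 s=6: MISS | VC [38]
  [3] addr=0xba blk=46 s=6: MISS | VC [38, 62]
  [4] addr=0x62 blk=24 s=0: MISS | VC [38, 62]
  [5] addr=0x63 blk=24 s=0: L1-HIT | VC [38, 62]
  [6] addr=0x40 blk=16 s=0: MISS | VC [38, 62, 24]
  [7] addr=0x67 blk=25 s=1: MISS | VC [38, 62, 24]
  [8] addr=0x60 blk=24 s=0: VC-HIT | VC [38, 62, 16]
  [9] addr=0xe5 blk=57 s=1: MISS | VC [38, 62, 16, 25]
  [10] addr=0xf9 blk=62 s=6: VC-HIT | VC [38, 46, 16, 25]
  [11] addr=0xd4 blk=53 s=5: L1-HIT | VC [38, 46, 16, 25]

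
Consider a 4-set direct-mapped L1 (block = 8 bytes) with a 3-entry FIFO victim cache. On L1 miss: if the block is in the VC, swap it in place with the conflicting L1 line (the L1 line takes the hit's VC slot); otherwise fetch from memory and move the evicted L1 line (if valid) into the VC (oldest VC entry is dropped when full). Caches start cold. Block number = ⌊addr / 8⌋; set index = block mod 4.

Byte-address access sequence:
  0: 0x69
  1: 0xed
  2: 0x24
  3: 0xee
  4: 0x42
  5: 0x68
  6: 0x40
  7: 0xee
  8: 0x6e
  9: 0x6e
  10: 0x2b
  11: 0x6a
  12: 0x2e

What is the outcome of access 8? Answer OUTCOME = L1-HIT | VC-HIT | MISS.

  [0] addr=0x69 blk=13 s=1: MISS | VC []
  [1] addr=0xed blk=29 s=1: MISS | VC [13]
  [2] addr=0x24 blk=4 s=0: MISS | VC [13]
  [3] addr=0xee blk=29 s=1: L1-HIT | VC [13]
  [4] addr=0x42 blk=8 s=0: MISS | VC [13, 4]
  [5] addr=0x68 blk=13 s=1: VC-HIT | VC [29, 4]
  [6] addr=0x40 blk=8 s=0: L1-HIT | VC [29, 4]
  [7] addr=0xee blk=29 s=1: VC-HIT | VC [13, 4]
  [8] addr=0x6e blk=13 s=1: VC-HIT | VC [29, 4]
  [9] addr=0x6e blk=13 s=1: L1-HIT | VC [29, 4]
  [10] addr=0x2b blk=5 s=1: MISS | VC [29, 4, 13]
  [11] addr=0x6a blk=13 s=1: VC-HIT | VC [29, 4, 5]
  [12] addr=0x2e blk=5 s=1: VC-HIT | VC [29, 4, 13]

OUTCOME = VC-HIT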